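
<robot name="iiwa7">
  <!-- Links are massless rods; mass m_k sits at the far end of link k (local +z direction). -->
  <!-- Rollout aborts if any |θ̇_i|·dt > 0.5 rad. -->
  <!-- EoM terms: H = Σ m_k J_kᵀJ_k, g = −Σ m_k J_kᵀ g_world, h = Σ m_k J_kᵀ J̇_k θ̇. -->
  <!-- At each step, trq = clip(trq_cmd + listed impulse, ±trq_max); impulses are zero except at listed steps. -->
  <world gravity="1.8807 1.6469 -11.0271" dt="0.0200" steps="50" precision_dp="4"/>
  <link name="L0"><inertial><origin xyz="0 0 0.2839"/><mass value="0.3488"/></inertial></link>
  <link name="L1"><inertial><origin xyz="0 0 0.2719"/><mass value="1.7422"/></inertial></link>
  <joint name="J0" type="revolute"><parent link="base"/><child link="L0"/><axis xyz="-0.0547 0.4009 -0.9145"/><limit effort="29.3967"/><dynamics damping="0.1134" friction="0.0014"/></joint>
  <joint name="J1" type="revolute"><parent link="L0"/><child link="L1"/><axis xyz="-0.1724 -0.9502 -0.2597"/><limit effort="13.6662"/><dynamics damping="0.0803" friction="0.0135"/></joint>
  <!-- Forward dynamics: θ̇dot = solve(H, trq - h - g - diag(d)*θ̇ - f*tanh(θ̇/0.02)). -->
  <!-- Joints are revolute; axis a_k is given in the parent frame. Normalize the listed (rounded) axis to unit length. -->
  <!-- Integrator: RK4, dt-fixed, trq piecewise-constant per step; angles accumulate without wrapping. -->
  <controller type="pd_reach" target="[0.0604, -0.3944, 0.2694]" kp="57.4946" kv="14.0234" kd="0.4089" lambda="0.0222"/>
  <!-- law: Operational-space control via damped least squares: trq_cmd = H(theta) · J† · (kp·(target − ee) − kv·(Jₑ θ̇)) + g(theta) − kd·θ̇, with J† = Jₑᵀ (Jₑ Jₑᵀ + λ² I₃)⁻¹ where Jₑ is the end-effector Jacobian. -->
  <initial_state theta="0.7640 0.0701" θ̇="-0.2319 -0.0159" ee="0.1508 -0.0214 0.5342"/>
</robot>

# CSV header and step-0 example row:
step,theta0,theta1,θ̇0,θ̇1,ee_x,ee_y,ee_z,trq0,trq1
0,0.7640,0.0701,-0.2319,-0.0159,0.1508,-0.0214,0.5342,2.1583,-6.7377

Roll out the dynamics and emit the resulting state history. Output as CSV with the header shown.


step,theta0,theta1,θ̇0,θ̇1,ee_x,ee_y,ee_z,trq0,trq1
1,0.7353,0.0380,-2.7508,-3.2742,0.1504,-0.0247,0.5344,1.9448,-3.0661
2,0.6836,-0.0308,-2.4574,-3.6484,0.1523,-0.0324,0.5335,0.5362,-1.1902
3,0.6377,-0.1047,-2.1680,-3.7816,0.1571,-0.0405,0.5309,-0.5348,0.2729
4,0.5985,-0.1787,-1.8054,-3.6811,0.1638,-0.0483,0.5267,-1.0427,1.3259
5,0.5733,-0.2442,-0.8921,-3.0264,0.1718,-0.0554,0.5216,-0.6857,1.7156
6,0.5761,-0.2888,0.8126,-1.7308,0.1804,-0.0623,0.5162,-0.8467,1.5929
7,0.5929,-0.3243,0.8169,-1.8654,0.1892,-0.0699,0.5106,-0.5910,2.0628
8,0.6205,-0.3535,1.7757,-1.1908,0.1980,-0.0782,0.5047,-0.8962,2.0654
9,0.6548,-0.3794,1.6383,-1.4141,0.2065,-0.0875,0.4984,-0.7489,2.4298
10,0.6925,-0.4045,2.0557,-1.1597,0.2147,-0.0975,0.4916,-0.8856,2.5319
11,0.7344,-0.4278,2.1070,-1.1978,0.2224,-0.1083,0.4845,-0.8600,2.7385
12,0.7783,-0.4510,2.2456,-1.1514,0.2294,-0.1198,0.4770,-0.8892,2.8876
13,0.8242,-0.4737,2.3217,-1.1460,0.2356,-0.1320,0.4692,-0.8966,3.0419
14,0.8715,-0.4964,2.3816,-1.1431,0.2409,-0.1447,0.4610,-0.9051,3.1880
15,0.9197,-0.5191,2.4211,-1.1458,0.2453,-0.1579,0.4526,-0.9114,3.3299
16,0.9685,-0.5419,2.4433,-1.1510,0.2487,-0.1714,0.4439,-0.9163,3.4676
17,1.0176,-0.5649,2.4499,-1.1566,0.2510,-0.1852,0.4350,-0.9198,3.6005
18,1.0667,-0.5879,2.4426,-1.1608,0.2522,-0.1991,0.4260,-0.9216,3.7280
19,1.1154,-0.6111,2.4226,-1.1623,0.2524,-0.2129,0.4170,-0.9212,3.8488
20,1.1637,-0.6342,2.3912,-1.1599,0.2514,-0.2266,0.4079,-0.9179,3.9619
21,1.2112,-0.6572,2.3497,-1.1527,0.2495,-0.2400,0.3989,-0.9112,4.0660
22,1.2578,-0.6801,2.2991,-1.1403,0.2465,-0.2530,0.3900,-0.9004,4.1603
23,1.3032,-0.7027,2.2407,-1.1223,0.2427,-0.2656,0.3813,-0.8849,4.2439
24,1.3475,-0.7248,2.1756,-1.0988,0.2381,-0.2776,0.3728,-0.8644,4.3163
25,1.3903,-0.7465,2.1049,-1.0699,0.2328,-0.2889,0.3646,-0.8385,4.3772
26,1.4317,-0.7675,2.0295,-1.0361,0.2270,-0.2996,0.3567,-0.8071,4.4267
27,1.4716,-0.7878,1.9506,-0.9980,0.2206,-0.3096,0.3493,-0.7704,4.4650
28,1.5098,-0.8073,1.8690,-0.9561,0.2139,-0.3188,0.3422,-0.7284,4.4928
29,1.5464,-0.8260,1.7857,-0.9112,0.2070,-0.3274,0.3355,-0.6816,4.5107
30,1.5813,-0.8437,1.7015,-0.8641,0.1999,-0.3352,0.3292,-0.6304,4.5196
31,1.6145,-0.8605,1.6171,-0.8155,0.1927,-0.3423,0.3233,-0.5755,4.5205
32,1.6460,-0.8763,1.5332,-0.7660,0.1855,-0.3487,0.3179,-0.5176,4.5145
33,1.6759,-0.8911,1.4504,-0.7164,0.1785,-0.3545,0.3129,-0.4572,4.5025
34,1.7041,-0.9049,1.3692,-0.6672,0.1715,-0.3598,0.3082,-0.3952,4.4855
35,1.7307,-0.9178,1.2901,-0.6189,0.1648,-0.3645,0.3040,-0.3322,4.4646
36,1.7558,-0.9297,1.2134,-0.5719,0.1583,-0.3687,0.3001,-0.2690,4.4406
37,1.7793,-0.9406,1.1394,-0.5266,0.1520,-0.3724,0.2966,-0.2060,4.4143
38,1.8014,-0.9507,1.0683,-0.4832,0.1460,-0.3758,0.2934,-0.1439,4.3863
39,1.8221,-0.9600,1.0004,-0.4420,0.1403,-0.3787,0.2905,-0.0830,4.3574
40,1.8415,-0.9684,0.9356,-0.4030,0.1349,-0.3814,0.2879,-0.0239,4.3281
41,1.8596,-0.9761,0.8741,-0.3663,0.1298,-0.3837,0.2855,0.0333,4.2987
42,1.8765,-0.9831,0.8159,-0.3320,0.1249,-0.3858,0.2834,0.0882,4.2696
43,1.8923,-0.9894,0.7609,-0.3000,0.1204,-0.3876,0.2815,0.1406,4.2410
44,1.9070,-0.9951,0.7091,-0.2704,0.1162,-0.3893,0.2798,0.1906,4.2133
45,1.9207,-1.0002,0.6604,-0.2430,0.1122,-0.3907,0.2783,0.2379,4.1866
46,1.9335,-1.0048,0.6148,-0.2177,0.1085,-0.3920,0.2770,0.2825,4.1609
47,1.9453,-1.0089,0.5720,-0.1945,0.1051,-0.3931,0.2758,0.3246,4.1363
48,1.9564,-1.0126,0.5320,-0.1732,0.1019,-0.3942,0.2747,0.3640,4.1129
49,1.9667,-1.0159,0.4947,-0.1538,0.0989,-0.3951,0.2738,0.4009,4.0907
50,1.9762,-1.0188,0.4599,-0.1361,0.0961,-0.3959,0.2729,,


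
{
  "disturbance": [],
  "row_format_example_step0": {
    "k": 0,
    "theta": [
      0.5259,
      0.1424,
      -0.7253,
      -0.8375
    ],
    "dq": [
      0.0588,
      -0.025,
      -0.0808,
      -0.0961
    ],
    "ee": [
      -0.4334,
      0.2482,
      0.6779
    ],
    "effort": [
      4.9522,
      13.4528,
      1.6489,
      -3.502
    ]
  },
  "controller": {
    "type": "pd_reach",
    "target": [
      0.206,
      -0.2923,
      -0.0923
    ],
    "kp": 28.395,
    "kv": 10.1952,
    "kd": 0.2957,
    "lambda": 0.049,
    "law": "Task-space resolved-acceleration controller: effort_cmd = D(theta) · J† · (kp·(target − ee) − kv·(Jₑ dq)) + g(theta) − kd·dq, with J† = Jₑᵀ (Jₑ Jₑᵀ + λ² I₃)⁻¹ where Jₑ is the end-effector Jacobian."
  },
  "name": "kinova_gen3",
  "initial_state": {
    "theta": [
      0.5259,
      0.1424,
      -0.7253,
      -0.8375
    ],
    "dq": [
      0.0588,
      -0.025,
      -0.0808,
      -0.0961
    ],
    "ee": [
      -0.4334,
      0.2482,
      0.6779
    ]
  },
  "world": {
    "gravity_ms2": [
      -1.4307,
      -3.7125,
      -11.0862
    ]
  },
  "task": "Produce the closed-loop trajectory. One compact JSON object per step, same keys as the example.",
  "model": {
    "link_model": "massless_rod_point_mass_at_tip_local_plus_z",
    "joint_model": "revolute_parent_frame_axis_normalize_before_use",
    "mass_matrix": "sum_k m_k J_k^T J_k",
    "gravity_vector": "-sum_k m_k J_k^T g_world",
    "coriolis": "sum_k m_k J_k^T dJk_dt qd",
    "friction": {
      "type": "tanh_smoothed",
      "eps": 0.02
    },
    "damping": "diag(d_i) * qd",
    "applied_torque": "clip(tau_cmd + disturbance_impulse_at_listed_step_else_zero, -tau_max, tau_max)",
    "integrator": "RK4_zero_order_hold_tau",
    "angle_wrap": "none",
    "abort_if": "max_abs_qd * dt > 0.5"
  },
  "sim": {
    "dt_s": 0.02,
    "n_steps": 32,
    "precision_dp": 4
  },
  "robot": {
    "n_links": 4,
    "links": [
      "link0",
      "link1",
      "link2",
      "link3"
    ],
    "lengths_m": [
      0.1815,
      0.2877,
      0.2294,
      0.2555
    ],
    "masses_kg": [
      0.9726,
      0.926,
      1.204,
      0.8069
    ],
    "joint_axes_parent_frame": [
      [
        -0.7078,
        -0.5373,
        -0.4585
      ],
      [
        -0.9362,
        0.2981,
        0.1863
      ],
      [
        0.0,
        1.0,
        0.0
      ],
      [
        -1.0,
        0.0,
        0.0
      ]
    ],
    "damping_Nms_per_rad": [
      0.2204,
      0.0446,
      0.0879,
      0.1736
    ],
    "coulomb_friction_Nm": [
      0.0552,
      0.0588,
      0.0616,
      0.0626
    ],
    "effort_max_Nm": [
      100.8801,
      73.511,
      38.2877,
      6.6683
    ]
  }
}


{"k":1,"theta":[0.5242,0.1557,-0.7444,-0.8663],"dq":[-0.2268,1.3402,-1.8182,-2.716],"ee":[-0.4308,0.2455,0.6732],"effort":[2.8631,10.459,2.7217,-2.0434]}
{"k":2,"theta":[0.5182,0.191,-0.7922,-0.9347],"dq":[-0.3602,2.1809,-2.9668,-4.0523],"ee":[-0.4226,0.2392,0.6623],"effort":[0.4598,6.9841,3.0734,-1.3629]}
{"k":3,"theta":[0.5111,0.2389,-0.8589,-1.022],"dq":[-0.3508,2.6076,-3.7,-4.6398],"ee":[-0.4104,0.2316,0.6475],"effort":[-1.8945,3.7987,3.0725,-1.0501]}
{"k":4,"theta":[0.5052,0.2923,-0.9375,-1.117],"dq":[-0.2317,2.7278,-4.1694,-4.8451],"ee":[-0.3953,0.2238,0.6301],"effort":[-4.0104,1.2182,2.9321,-0.8848]}
{"k":5,"theta":[0.5025,0.3459,-1.0241,-1.2142],"dq":[-0.0379,2.6244,-4.4937,-4.8713],"ee":[-0.3783,0.2162,0.6111],"effort":[-5.8526,-0.7266,2.7625,-0.77]}
{"k":6,"theta":[0.504,0.3959,-1.1167,-1.3109],"dq":[0.1927,2.3661,-4.7679,-4.7988],"ee":[-0.3604,0.2087,0.5909],"effort":[-7.4206,-2.1096,2.6062,-0.6773]}
{"k":7,"theta":[0.5103,0.4395,-1.2147,-1.4056],"dq":[0.4469,1.9817,-5.0294,-4.6819],"ee":[-0.3422,0.2013,0.5701],"effort":[-8.7192,-3.011,2.4629,-0.5963]}
{"k":8,"theta":[0.5218,0.4745,-1.3181,-1.4976],"dq":[0.7089,1.4961,-5.3058,-4.5353],"ee":[-0.3242,0.194,0.5488],"effort":[-9.7478,-3.5082,2.3125,-0.5323]}
{"k":9,"theta":[0.5384,0.4989,-1.4273,-1.5864],"dq":[0.965,0.9286,-5.6114,-4.3621],"ee":[-0.3068,0.1865,0.5273],"effort":[-10.4996,-3.6666,2.1228,-0.4928]}
{"k":10,"theta":[0.56,0.5114,-1.5431,-1.6715],"dq":[1.204,0.2941,-5.9516,-4.1631],"ee":[-0.2904,0.1789,0.5061],"effort":[-10.9761,-3.5449,1.8549,-0.4832]}
{"k":11,"theta":[0.5861,0.5109,-1.6661,-1.7521],"dq":[1.4084,-0.3729,-6.3403,-3.9159],"ee":[-0.2753,0.1711,0.4854],"effort":[-11.1909,-3.2107,1.4599,-0.5119]}
{"k":12,"theta":[0.6159,0.4968,-1.7975,-1.8274],"dq":[1.5806,-1.0711,-6.7763,-3.6362],"ee":[-0.2618,0.1631,0.4656],"effort":[-11.176,-2.7001,0.8947,-0.5706]}
{"k":13,"theta":[0.6489,0.4685,-1.9382,-1.8968],"dq":[1.7225,-1.7909,-7.2747,-3.323],"ee":[-0.2501,0.1547,0.4469],"effort":[-10.9886,-2.0379,0.1057,-0.6535]}
{"k":14,"theta":[0.6845,0.4258,-2.09,-1.9593],"dq":[1.8388,-2.5064,-7.8691,-2.9528],"ee":[-0.2405,0.1458,0.4295],"effort":[-10.6913,-1.2068,-0.9689,-0.7565]}
{"k":15,"theta":[0.7223,0.3693,-2.2551,-2.0135],"dq":[1.9444,-3.1792,-8.6097,-2.4824],"ee":[-0.233,0.1362,0.4134],"effort":[-10.3014,-0.0853,-2.359,-0.8757]}
{"k":16,"theta":[0.7623,0.3004,-2.4371,-2.0564],"dq":[2.0662,-3.7349,-9.5513,-1.8171],"ee":[-0.2278,0.1256,0.3984],"effort":[-9.6202,1.6082,-3.9127,-1.0169]}
{"k":17,"theta":[0.8052,0.223,-2.6399,-2.0823],"dq":[2.2408,-4.0202,-10.681,-0.765],"ee":[-0.2245,0.1137,0.3843],"effort":[-7.9246,4.096,-4.9433,-1.203]}
{"k":18,"theta":[0.8525,0.1445,-2.8647,-2.0814],"dq":[2.5034,-3.8436,-11.7246,0.8509],"ee":[-0.2219,0.1002,0.3712],"effort":[-4.3593,6.6036,-4.3446,-1.4067]}
{"k":19,"theta":[0.906,0.0747,-3.1033,-2.0423],"dq":[2.831,-3.1424,-12.0112,3.034],"ee":[-0.2175,0.085,0.36],"effort":[0.5338,7.5287,-2.1158,-1.6114]}
{"k":20,"theta":[0.9661,0.0201,-3.3347,-1.9599],"dq":[3.1287,-2.319,-10.9858,5.1167],"ee":[-0.2086,0.069,0.3533],"effort":[4.7344,6.4925,0.5373,-1.7082]}
{"k":21,"theta":[1.0309,-0.0208,-3.5332,-1.8428],"dq":[3.299,-1.7711,-8.7771,6.4422],"ee":[-0.1947,0.0545,0.353],"effort":[5.8638,4.3397,2.5615,-1.6292]}
{"k":22,"theta":[1.0973,-0.054,-3.6813,-1.7088],"dq":[3.3155,-1.5376,-6.0536,6.8374],"ee":[-0.1782,0.0439,0.3574],"effort":[3.1086,2.1565,3.0848,-1.3463]}
{"k":23,"theta":[1.162,-0.084,-3.7765,-1.5752],"dq":[3.1657,-1.454,-3.5417,6.4566],"ee":[-0.1619,0.0379,0.3622],"effort":[-1.1388,0.7039,2.2083,-0.8887]}
{"k":24,"theta":[1.2224,-0.1126,-3.8273,-1.4539],"dq":[2.8905,-1.393,-1.6123,5.6526],"ee":[-0.1477,0.035,0.3639],"effort":[-4.6843,0.0222,0.7542,-0.3751]}
{"k":25,"theta":[1.2767,-0.1397,-3.8455,-1.3498],"dq":[2.5576,-1.318,-0.2556,4.7654],"ee":[-0.136,0.0333,0.3613],"effort":[-7.0297,-0.1716,-0.7536,0.073]}
{"k":26,"theta":[1.3243,-0.1653,-3.8413,-1.2625],"dq":[2.2145,-1.2404,0.6536,3.9849],"ee":[-0.1264,0.0315,0.3546],"effort":[-8.4065,-0.148,-2.1176,0.3954]}
{"k":27,"theta":[1.3651,-0.1894,-3.822,-1.1891],"dq":[1.8779,-1.1661,1.264,3.3678],"ee":[-0.1184,0.0286,0.3443],"effort":[-9.1673,-0.0643,-3.3227,0.5871]}
{"k":28,"theta":[1.3994,-0.2121,-3.7926,-1.1266],"dq":[1.5533,-1.1054,1.6672,2.9058],"ee":[-0.1113,0.0244,0.3315],"effort":[-9.5823,0.0076,-4.3745,0.6683]}
{"k":29,"theta":[1.4273,-0.2338,-3.7567,-1.072],"dq":[1.2403,-1.0671,1.9202,2.5656],"ee":[-0.1046,0.0188,0.3167],"effort":[-9.8286,0.0483,-5.2803,0.6669]}
{"k":30,"theta":[1.4491,-0.255,-3.7169,-1.0234],"dq":[0.9349,-1.0557,2.0622,2.3091],"ee":[-0.0981,0.0121,0.3005],"effort":[-10.0103,0.0635,-6.0506,0.6096]}
{"k":31,"theta":[1.4647,-0.2763,-3.6751,-0.9794],"dq":[0.6319,-1.0717,2.1215,2.1025],"ee":[-0.0914,0.0045,0.2834],"effort":[-10.1822,0.0657,-6.6977,0.5189]}
{"k":32,"theta":[1.4743,-0.2982,-3.6327,-0.9393],"dq":[0.3258,-1.1118,2.1198,1.9207],"ee":[-0.0845,-0.0037,0.2658]}


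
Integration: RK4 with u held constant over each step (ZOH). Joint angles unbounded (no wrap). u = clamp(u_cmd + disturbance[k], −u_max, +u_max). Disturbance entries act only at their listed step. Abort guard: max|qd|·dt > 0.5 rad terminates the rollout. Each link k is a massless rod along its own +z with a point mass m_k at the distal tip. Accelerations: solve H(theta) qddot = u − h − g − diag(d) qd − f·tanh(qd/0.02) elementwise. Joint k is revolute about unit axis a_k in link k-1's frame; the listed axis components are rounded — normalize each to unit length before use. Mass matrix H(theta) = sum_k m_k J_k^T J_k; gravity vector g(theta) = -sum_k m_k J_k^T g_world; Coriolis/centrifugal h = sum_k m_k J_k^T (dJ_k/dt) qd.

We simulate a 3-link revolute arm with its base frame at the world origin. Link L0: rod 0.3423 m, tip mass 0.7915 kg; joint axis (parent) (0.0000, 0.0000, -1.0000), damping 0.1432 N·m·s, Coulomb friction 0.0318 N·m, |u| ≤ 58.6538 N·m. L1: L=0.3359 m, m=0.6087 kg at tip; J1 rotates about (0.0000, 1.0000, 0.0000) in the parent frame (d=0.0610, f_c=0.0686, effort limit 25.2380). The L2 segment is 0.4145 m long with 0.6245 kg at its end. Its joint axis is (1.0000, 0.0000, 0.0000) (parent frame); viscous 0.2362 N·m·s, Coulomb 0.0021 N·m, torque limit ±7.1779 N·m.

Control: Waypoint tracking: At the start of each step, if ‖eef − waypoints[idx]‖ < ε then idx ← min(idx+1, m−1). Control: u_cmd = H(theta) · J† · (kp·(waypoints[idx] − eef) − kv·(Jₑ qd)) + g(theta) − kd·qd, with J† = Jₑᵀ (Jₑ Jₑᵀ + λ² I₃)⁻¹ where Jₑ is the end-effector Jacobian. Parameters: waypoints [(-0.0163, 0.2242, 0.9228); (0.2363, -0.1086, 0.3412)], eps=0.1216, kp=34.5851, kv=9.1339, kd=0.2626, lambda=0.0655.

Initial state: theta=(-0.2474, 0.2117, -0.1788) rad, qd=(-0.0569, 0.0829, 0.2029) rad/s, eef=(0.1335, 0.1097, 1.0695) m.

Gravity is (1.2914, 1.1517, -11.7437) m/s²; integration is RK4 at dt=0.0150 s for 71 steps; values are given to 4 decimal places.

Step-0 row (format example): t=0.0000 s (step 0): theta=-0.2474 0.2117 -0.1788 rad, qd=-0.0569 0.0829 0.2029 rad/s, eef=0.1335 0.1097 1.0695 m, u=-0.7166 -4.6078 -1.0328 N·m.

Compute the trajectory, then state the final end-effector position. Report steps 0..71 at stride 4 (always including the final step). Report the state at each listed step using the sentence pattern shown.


t=0.0600 s (step 4): theta=-0.2467 0.2089 -0.1929 rad, qd=-0.0452 -0.1416 -0.5261 rad/s, eef=0.1299 0.1147 1.0689 m, u=-0.3739 -3.6794 -0.0717 N·m.
t=0.1200 s (step 8): theta=-0.2544 0.1973 -0.2325 rad, qd=-0.1616 -0.2363 -0.7672 rad/s, eef=0.1162 0.1289 1.0672 m, u=-0.1701 -3.0244 0.4738 N·m.
t=0.1800 s (step 12): theta=-0.2651 0.1819 -0.2811 rad, qd=-0.1702 -0.2712 -0.8408 rad/s, eef=0.0980 0.1458 1.0643 m, u=-0.0817 -2.5696 0.8261 N·m.
t=0.2400 s (step 16): theta=-0.2750 0.1655 -0.3312 rad, qd=-0.1384 -0.2729 -0.8275 rad/s, eef=0.0788 0.1623 1.0602 m, u=-0.0494 -2.2534 1.0706 N·m.
t=0.3000 s (step 20): theta=-0.2823 0.1496 -0.3792 rad, qd=-0.0927 -0.2580 -0.7723 rad/s, eef=0.0605 0.1773 1.0552 m, u=-0.0452 -2.0313 1.2518 N·m.
t=0.3600 s (step 24): theta=-0.2868 0.1349 -0.4233 rad, qd=-0.0466 -0.2352 -0.6997 rad/s, eef=0.0439 0.1905 1.0496 m, u=-0.0548 -1.8727 1.3929 N·m.
t=0.4200 s (step 28): theta=-0.2890 0.1216 -0.4628 rad, qd=-0.0187 -0.2068 -0.6206 rad/s, eef=0.0295 0.2018 1.0439 m, u=-0.0669 -1.7572 1.5065 N·m.
t=0.4800 s (step 32): theta=-0.2903 0.1103 -0.4976 rad, qd=-0.0084 -0.1748 -0.5438 rad/s, eef=0.0172 0.2116 1.0382 m, u=1.0430 0.6142 2.3020 N·m.
t=0.5400 s (step 36): theta=-0.2384 0.0977 -0.5277 rad, qd=1.0208 -0.1103 -0.3864 rad/s, eef=0.0165 0.2188 1.0330 m, u=0.4328 -0.3485 1.8563 N·m.
t=0.6000 s (step 40): theta=-0.1738 0.0960 -0.5489 rad, qd=1.1708 0.0245 -0.3542 rad/s, eef=0.0277 0.2244 1.0286 m, u=0.2737 -0.8622 1.7075 N·m.
t=0.6600 s (step 44): theta=-0.0990 0.0990 -0.5723 rad, qd=1.3183 0.0672 -0.4377 rad/s, eef=0.0451 0.2301 1.0233 m, u=0.2185 -1.1507 1.6797 N·m.
t=0.7200 s (step 48): theta=-0.0149 0.1027 -0.6026 rad, qd=1.4867 0.0497 -0.5787 rad/s, eef=0.0660 0.2359 1.0161 m, u=0.2083 -1.3196 1.6975 N·m.
t=0.7800 s (step 52): theta=0.0795 0.1041 -0.6423 rad, qd=1.6405 -0.0038 -0.7483 rad/s, eef=0.0889 0.2420 1.0065 m, u=0.2299 -1.3754 1.7326 N·m.
t=0.8400 s (step 56): theta=0.1815 0.1020 -0.6927 rad, qd=1.7723 -0.0741 -0.9371 rad/s, eef=0.1134 0.2483 0.9938 m, u=0.2634 -1.3720 1.7829 N·m.
t=0.9000 s (step 60): theta=0.2925 0.0943 -0.7551 rad, qd=1.9197 -0.1867 -1.1419 rad/s, eef=0.1394 0.2547 0.9772 m, u=0.3000 -1.2086 1.8444 N·m.
t=0.9600 s (step 64): theta=0.4098 0.0799 -0.8296 rad, qd=1.9724 -0.2866 -1.3397 rad/s, eef=0.1669 0.2608 0.9561 m, u=0.3605 -0.8532 1.9177 N·m.
t=1.0200 s (step 68): theta=0.5261 0.0615 -0.9156 rad, qd=1.8842 -0.3161 -1.5276 rad/s, eef=0.1963 0.2661 0.9297 m, u=0.4397 -0.3746 2.0134 N·m.
t=1.0650 s (step 71): theta=0.6076 0.0481 -0.9874 rad, qd=1.7367 -0.2692 -1.6647 rad/s, eef=0.2198 0.2685 0.9059 m.
final eef position (m): 0.2198 0.2685 0.9059


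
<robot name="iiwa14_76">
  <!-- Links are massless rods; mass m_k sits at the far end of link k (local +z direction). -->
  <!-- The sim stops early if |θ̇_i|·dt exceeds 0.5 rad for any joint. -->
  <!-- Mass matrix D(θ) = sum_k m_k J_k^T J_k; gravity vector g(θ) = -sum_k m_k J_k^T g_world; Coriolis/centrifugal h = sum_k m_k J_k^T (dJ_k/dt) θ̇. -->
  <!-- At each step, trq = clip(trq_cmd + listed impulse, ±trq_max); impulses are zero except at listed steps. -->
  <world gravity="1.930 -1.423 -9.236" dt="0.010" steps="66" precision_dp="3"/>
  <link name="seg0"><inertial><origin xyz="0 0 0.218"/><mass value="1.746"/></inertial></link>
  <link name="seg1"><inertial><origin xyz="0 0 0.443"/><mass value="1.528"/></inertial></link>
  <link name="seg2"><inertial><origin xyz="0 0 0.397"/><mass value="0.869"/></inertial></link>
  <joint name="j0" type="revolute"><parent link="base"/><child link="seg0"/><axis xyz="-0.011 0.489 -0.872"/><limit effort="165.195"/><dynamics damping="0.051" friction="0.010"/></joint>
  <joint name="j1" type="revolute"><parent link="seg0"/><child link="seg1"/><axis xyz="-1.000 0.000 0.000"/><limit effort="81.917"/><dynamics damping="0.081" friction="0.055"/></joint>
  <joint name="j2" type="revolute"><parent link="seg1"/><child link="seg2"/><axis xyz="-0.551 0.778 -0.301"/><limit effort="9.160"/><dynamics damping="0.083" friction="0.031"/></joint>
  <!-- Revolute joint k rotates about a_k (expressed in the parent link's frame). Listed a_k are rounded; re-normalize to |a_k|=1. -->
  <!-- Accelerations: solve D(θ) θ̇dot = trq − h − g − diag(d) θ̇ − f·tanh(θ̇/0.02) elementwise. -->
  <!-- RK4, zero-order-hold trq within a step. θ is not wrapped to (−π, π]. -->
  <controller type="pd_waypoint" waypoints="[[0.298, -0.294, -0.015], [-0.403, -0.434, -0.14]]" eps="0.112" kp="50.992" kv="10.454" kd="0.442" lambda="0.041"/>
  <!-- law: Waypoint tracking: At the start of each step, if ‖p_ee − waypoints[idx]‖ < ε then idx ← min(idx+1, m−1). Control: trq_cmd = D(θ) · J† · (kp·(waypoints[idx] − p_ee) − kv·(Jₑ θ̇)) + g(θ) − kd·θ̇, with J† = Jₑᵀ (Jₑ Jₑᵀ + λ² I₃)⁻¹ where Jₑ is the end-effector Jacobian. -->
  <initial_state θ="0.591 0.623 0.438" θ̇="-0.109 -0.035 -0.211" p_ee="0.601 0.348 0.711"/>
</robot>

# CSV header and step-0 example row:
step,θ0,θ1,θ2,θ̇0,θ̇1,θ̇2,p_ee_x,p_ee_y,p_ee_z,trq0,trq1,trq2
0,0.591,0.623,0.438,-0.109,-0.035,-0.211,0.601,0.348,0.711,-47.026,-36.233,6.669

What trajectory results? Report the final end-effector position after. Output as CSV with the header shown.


step,θ0,θ1,θ2,θ̇0,θ̇1,θ̇2,p_ee_x,p_ee_y,p_ee_z,trq0,trq1,trq2
1,0.583,0.618,0.457,-1.425,-0.984,4.025,0.599,0.347,0.710,-41.860,-32.476,4.018
2,0.564,0.604,0.514,-2.473,-1.720,7.211,0.596,0.343,0.707,-33.352,-27.208,2.362
3,0.535,0.585,0.597,-3.222,-2.218,9.326,0.592,0.337,0.701,-23.732,-21.606,1.444
4,0.501,0.561,0.696,-3.687,-2.508,10.518,0.585,0.329,0.693,-14.922,-16.601,0.993
5,0.463,0.535,0.804,-3.923,-2.641,11.030,0.576,0.319,0.683,-7.806,-12.552,0.780
6,0.423,0.509,0.914,-3.991,-2.669,11.103,0.565,0.307,0.672,-2.462,-9.423,0.649
7,0.383,0.482,1.025,-3.945,-2.632,10.922,0.552,0.295,0.661,1.372,-7.031,0.511
8,0.345,0.456,1.132,-3.823,-2.554,10.606,0.539,0.281,0.648,4.026,-5.177,0.330
9,0.307,0.431,1.236,-3.651,-2.450,10.230,0.525,0.267,0.634,5.795,-3.698,0.097
10,0.272,0.407,1.337,-3.443,-2.329,9.834,0.510,0.252,0.620,6.912,-2.472,-0.183
11,0.238,0.385,1.433,-3.211,-2.194,9.440,0.496,0.237,0.606,7.555,-1.407,-0.499
12,0.208,0.364,1.525,-2.958,-2.047,9.060,0.481,0.221,0.591,7.858,-0.439,-0.836
13,0.179,0.344,1.614,-2.690,-1.890,8.697,0.467,0.206,0.576,7.922,0.480,-1.184
14,0.154,0.326,1.699,-2.408,-1.721,8.352,0.453,0.190,0.560,7.823,1.387,-1.531
15,0.131,0.309,1.781,-2.112,-1.540,8.024,0.440,0.173,0.545,7.621,2.308,-1.868
16,0.112,0.295,1.860,-1.804,-1.344,7.711,0.428,0.157,0.529,7.362,3.267,-2.187
17,0.095,0.283,1.935,-1.484,-1.133,7.410,0.415,0.140,0.514,7.086,4.284,-2.481
18,0.082,0.273,2.008,-1.151,-0.904,7.119,0.404,0.124,0.499,6.827,5.379,-2.748
19,0.072,0.265,2.078,-0.805,-0.652,6.836,0.393,0.107,0.484,6.617,6.573,-2.982
20,0.066,0.260,2.145,-0.446,-0.375,6.560,0.382,0.090,0.469,6.486,7.887,-3.183
21,0.063,0.257,2.209,-0.075,-0.067,6.290,0.372,0.074,0.455,6.468,9.346,-3.347
22,0.065,0.258,2.270,0.309,0.277,6.026,0.363,0.057,0.441,6.603,10.982,-3.476
23,0.070,0.263,2.329,0.705,0.666,5.768,0.353,0.041,0.428,6.935,12.808,-3.568
24,0.079,0.272,2.386,1.114,1.109,5.520,0.344,0.025,0.416,7.517,14.835,-3.626
25,0.092,0.286,2.440,1.537,1.617,5.284,0.336,0.010,0.405,8.414,17.058,-3.651
26,0.110,0.305,2.492,1.972,2.199,5.064,0.328,-0.005,0.394,9.697,19.431,-3.645
27,0.132,0.330,2.541,2.422,2.865,4.864,0.320,-0.020,0.384,11.436,21.837,-3.612
28,0.158,0.362,2.589,2.886,3.620,4.689,0.312,-0.033,0.376,13.678,24.054,-3.554
29,0.189,0.403,2.635,3.365,4.460,4.545,0.305,-0.046,0.368,16.405,25.733,-3.477
30,0.226,0.452,2.680,3.860,5.372,4.433,0.298,-0.057,0.362,19.493,26.425,-3.385
31,0.267,0.510,2.724,4.368,6.325,4.357,0.292,-0.068,0.356,22.669,25.691,-3.282
32,0.313,0.578,2.767,4.889,7.274,4.316,0.286,-0.076,0.352,25.515,23.249,-3.174
33,0.365,0.656,2.810,5.418,8.159,4.311,0.282,-0.084,0.348,27.483,19.053,-3.065
34,0.422,0.741,2.854,5.953,8.918,4.341,0.278,-0.089,0.345,27.867,13.170,-2.960
35,0.484,0.833,2.897,6.487,9.485,4.401,0.276,-0.094,0.343,25.663,5.554,-2.860
36,0.551,0.929,2.942,7.002,9.789,4.481,0.275,-0.097,0.341,19.425,-4.043,-2.759
37,0.623,1.027,2.987,7.448,9.750,4.541,0.277,-0.099,0.339,7.673,-15.544,-2.637
38,0.699,1.122,3.032,7.734,9.293,4.509,0.280,-0.100,0.337,-9.048,-27.126,-2.458
39,0.777,1.211,3.076,7.751,8.418,4.290,0.285,-0.102,0.333,-25.801,-34.865,-2.180
40,0.853,1.289,3.116,7.456,7.270,3.842,0.291,-0.103,0.329,-36.560,-36.343,-1.783
41,0.925,1.356,3.152,6.929,6.079,3.220,0.298,-0.106,0.323,-40.159,-33.199,-1.287
42,0.991,1.412,3.181,6.293,5.017,2.524,0.305,-0.110,0.317,-39.199,-28.351,-0.735
43,1.050,1.457,3.202,5.642,4.145,1.833,0.312,-0.115,0.309,-36.270,-23.579,-0.166
44,1.104,1.495,3.218,5.025,3.457,1.192,0.318,-0.121,0.300,-32.810,-19.519,0.388
45,1.151,1.527,3.227,4.465,2.925,0.621,0.324,-0.127,0.291,-29.444,-16.260,0.908
46,1.193,1.554,3.231,3.966,2.516,0.128,0.328,-0.135,0.282,-26.391,-13.702,1.382
47,1.231,1.578,3.230,3.530,2.202,-0.283,0.331,-0.142,0.272,-23.697,-11.706,1.796
48,1.264,1.599,3.225,3.151,1.960,-0.620,0.333,-0.150,0.262,-21.346,-10.143,2.157
49,1.294,1.617,3.218,2.824,1.773,-0.891,0.335,-0.158,0.251,-19.297,-8.907,2.466
50,1.321,1.634,3.208,2.545,1.628,-1.101,0.335,-0.166,0.241,-17.506,-7.912,2.727
51,1.345,1.650,3.196,2.309,1.517,-1.258,0.335,-0.173,0.231,-15.932,-7.093,2.944
52,1.367,1.665,3.183,2.110,1.434,-1.368,0.335,-0.181,0.221,-14.540,-6.397,3.122
53,1.388,1.679,3.169,1.946,1.372,-1.436,0.334,-0.188,0.211,-13.304,-5.788,3.263
54,1.407,1.693,3.154,1.813,1.329,-1.467,0.333,-0.195,0.201,-12.206,-5.238,3.373
55,1.424,1.706,3.140,1.707,1.304,-1.467,0.331,-0.201,0.191,-11.237,-4.733,3.456
56,1.441,1.719,3.125,1.627,1.293,-1.439,0.329,-0.208,0.182,-10.397,-4.268,3.514
57,1.457,1.732,3.111,1.568,1.297,-1.387,0.327,-0.214,0.172,-9.693,-3.851,3.552
58,1.472,1.745,3.098,1.526,1.311,-1.317,0.325,-0.219,0.163,-9.138,-3.499,3.573
59,1.487,1.758,3.085,1.499,1.335,-1.233,0.323,-0.225,0.155,-8.741,-3.231,3.580
60,1.502,1.771,3.073,1.481,1.365,-1.140,0.320,-0.230,0.146,-8.505,-3.067,3.576
61,1.517,1.785,3.062,1.467,1.397,-1.043,0.318,-0.234,0.138,-8.419,-3.017,3.565
62,1.532,1.799,3.052,1.454,1.428,-0.947,0.315,-0.239,0.131,-8.461,-3.081,3.549
63,1.546,1.814,3.043,1.436,1.453,-0.857,0.313,-0.243,0.123,-8.600,-3.247,3.530
64,1.560,1.828,3.035,1.409,1.470,-0.777,0.310,-0.247,0.116,-8.800,-3.496,3.510
65,1.574,1.843,3.027,1.372,1.475,-0.708,0.307,-0.250,0.109,-9.032,-3.806,3.491
66,1.588,1.858,3.021,1.323,1.466,-0.654,0.304,-0.254,0.102,,,
# final p_ee position (m): 0.304 -0.254 0.102


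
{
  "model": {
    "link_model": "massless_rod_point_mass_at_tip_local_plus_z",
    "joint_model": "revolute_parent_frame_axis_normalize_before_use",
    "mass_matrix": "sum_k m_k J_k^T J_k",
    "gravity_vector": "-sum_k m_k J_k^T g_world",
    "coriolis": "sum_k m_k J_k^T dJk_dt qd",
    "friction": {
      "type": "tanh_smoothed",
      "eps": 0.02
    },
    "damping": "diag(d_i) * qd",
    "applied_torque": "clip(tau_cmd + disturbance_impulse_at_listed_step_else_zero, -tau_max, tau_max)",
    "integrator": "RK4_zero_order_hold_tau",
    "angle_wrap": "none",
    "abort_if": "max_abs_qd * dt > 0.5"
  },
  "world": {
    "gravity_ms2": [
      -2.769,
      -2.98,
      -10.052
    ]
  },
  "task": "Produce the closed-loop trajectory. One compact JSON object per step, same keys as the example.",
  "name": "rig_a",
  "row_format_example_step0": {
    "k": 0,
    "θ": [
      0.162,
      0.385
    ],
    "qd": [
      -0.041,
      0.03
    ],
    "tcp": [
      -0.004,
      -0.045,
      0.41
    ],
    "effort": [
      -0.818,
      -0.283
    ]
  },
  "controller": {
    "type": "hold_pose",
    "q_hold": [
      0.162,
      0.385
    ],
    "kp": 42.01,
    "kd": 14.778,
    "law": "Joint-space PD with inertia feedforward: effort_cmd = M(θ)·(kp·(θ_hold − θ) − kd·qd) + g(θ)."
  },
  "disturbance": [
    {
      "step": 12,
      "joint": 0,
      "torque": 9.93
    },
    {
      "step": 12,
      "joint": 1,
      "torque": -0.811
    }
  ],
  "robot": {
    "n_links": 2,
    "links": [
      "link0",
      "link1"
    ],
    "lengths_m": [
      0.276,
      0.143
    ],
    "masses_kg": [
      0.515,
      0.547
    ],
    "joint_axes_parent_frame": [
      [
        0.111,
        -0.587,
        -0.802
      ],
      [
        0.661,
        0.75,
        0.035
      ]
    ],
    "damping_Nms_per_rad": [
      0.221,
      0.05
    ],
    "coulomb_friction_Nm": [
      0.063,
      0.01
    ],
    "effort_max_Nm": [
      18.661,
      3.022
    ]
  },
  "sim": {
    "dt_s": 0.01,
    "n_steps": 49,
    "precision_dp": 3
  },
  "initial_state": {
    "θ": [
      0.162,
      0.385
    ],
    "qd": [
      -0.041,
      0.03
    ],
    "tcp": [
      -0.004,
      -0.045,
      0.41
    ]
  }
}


{"k":1,"\u03b8":[0.162,0.385],"qd":[-0.023,0.029],"tcp":[-0.004,-0.045,0.41],"effort":[-0.832,-0.281]}
{"k":2,"\u03b8":[0.162,0.386],"qd":[-0.011,0.024],"tcp":[-0.004,-0.045,0.41],"effort":[-0.842,-0.278]}
{"k":3,"\u03b8":[0.161,0.386],"qd":[-0.006,0.016],"tcp":[-0.003,-0.045,0.41],"effort":[-0.848,-0.276]}
{"k":4,"\u03b8":[0.161,0.386],"qd":[-0.003,0.01],"tcp":[-0.003,-0.045,0.41],"effort":[-0.851,-0.275]}
{"k":5,"\u03b8":[0.161,0.386],"qd":[-0.002,0.005],"tcp":[-0.003,-0.045,0.41],"effort":[-0.853,-0.274]}
{"k":6,"\u03b8":[0.161,0.386],"qd":[-0.001,0.003],"tcp":[-0.003,-0.045,0.41],"effort":[-0.854,-0.273]}
{"k":7,"\u03b8":[0.161,0.386],"qd":[-0.0,0.001],"tcp":[-0.003,-0.045,0.41],"effort":[-0.855,-0.273]}
{"k":8,"\u03b8":[0.161,0.386],"qd":[0.0,0.0],"tcp":[-0.003,-0.045,0.41],"effort":[-0.855,-0.273]}
{"k":9,"\u03b8":[0.161,0.386],"qd":[0.0,-0.0],"tcp":[-0.003,-0.045,0.41],"effort":[-0.855,-0.273]}
{"k":10,"\u03b8":[0.161,0.386],"qd":[0.0,-0.001],"tcp":[-0.003,-0.045,0.41],"effort":[-0.855,-0.273]}
{"k":11,"\u03b8":[0.161,0.386],"qd":[0.0,-0.001],"tcp":[-0.003,-0.045,0.41],"effort":[-0.855,-0.273]}
{"k":12,"\u03b8":[0.161,0.386],"qd":[0.0,-0.001],"tcp":[-0.003,-0.045,0.41],"effort":[9.075,-1.084]}
{"k":13,"\u03b8":[0.171,0.393],"qd":[1.961,1.294],"tcp":[-0.006,-0.046,0.409],"effort":[-2.312,-0.151]}
{"k":14,"\u03b8":[0.189,0.404],"qd":[1.553,0.95],"tcp":[-0.009,-0.048,0.408],"effort":[-2.085,-0.169]}
{"k":15,"\u03b8":[0.203,0.412],"qd":[1.221,0.679],"tcp":[-0.013,-0.049,0.408],"effort":[-1.895,-0.184]}
{"k":16,"\u03b8":[0.214,0.418],"qd":[0.949,0.467],"tcp":[-0.015,-0.05,0.407],"effort":[-1.735,-0.196]}
{"k":17,"\u03b8":[0.222,0.421],"qd":[0.727,0.303],"tcp":[-0.017,-0.051,0.407],"effort":[-1.601,-0.207]}
{"k":18,"\u03b8":[0.228,0.424],"qd":[0.546,0.177],"tcp":[-0.019,-0.051,0.407],"effort":[-1.489,-0.217]}
{"k":19,"\u03b8":[0.233,0.425],"qd":[0.398,0.081],"tcp":[-0.02,-0.052,0.407],"effort":[-1.394,-0.225]}
{"k":20,"\u03b8":[0.236,0.426],"qd":[0.277,0.01],"tcp":[-0.021,-0.052,0.407],"effort":[-1.314,-0.233]}
{"k":21,"\u03b8":[0.239,0.425],"qd":[0.181,-0.028],"tcp":[-0.021,-0.052,0.407],"effort":[-1.247,-0.242]}
{"k":22,"\u03b8":[0.24,0.425],"qd":[0.105,-0.049],"tcp":[-0.022,-0.052,0.407],"effort":[-1.19,-0.25]}
{"k":23,"\u03b8":[0.241,0.424],"qd":[0.042,-0.063],"tcp":[-0.022,-0.052,0.407],"effort":[-1.142,-0.258]}
{"k":24,"\u03b8":[0.241,0.424],"qd":[-0.003,-0.064],"tcp":[-0.022,-0.052,0.407],"effort":[-1.104,-0.264]}
{"k":25,"\u03b8":[0.241,0.423],"qd":[-0.024,-0.048],"tcp":[-0.022,-0.052,0.407],"effort":[-1.084,-0.27]}
{"k":26,"\u03b8":[0.24,0.423],"qd":[-0.037,-0.03],"tcp":[-0.022,-0.052,0.407],"effort":[-1.069,-0.275]}
{"k":27,"\u03b8":[0.24,0.423],"qd":[-0.047,-0.015],"tcp":[-0.022,-0.051,0.407],"effort":[-1.056,-0.279]}
{"k":28,"\u03b8":[0.24,0.423],"qd":[-0.056,-0.006],"tcp":[-0.022,-0.051,0.407],"effort":[-1.046,-0.282]}
{"k":29,"\u03b8":[0.239,0.423],"qd":[-0.063,-0.002],"tcp":[-0.022,-0.051,0.407],"effort":[-1.037,-0.284]}
{"k":30,"\u03b8":[0.238,0.423],"qd":[-0.069,0.001],"tcp":[-0.022,-0.051,0.407],"effort":[-1.029,-0.286]}
{"k":31,"\u03b8":[0.238,0.423],"qd":[-0.074,0.002],"tcp":[-0.021,-0.051,0.407],"effort":[-1.023,-0.287]}
{"k":32,"\u03b8":[0.237,0.423],"qd":[-0.077,0.003],"tcp":[-0.021,-0.051,0.407],"effort":[-1.017,-0.289]}
{"k":33,"\u03b8":[0.236,0.423],"qd":[-0.08,0.003],"tcp":[-0.021,-0.051,0.407],"effort":[-1.012,-0.29]}
{"k":34,"\u03b8":[0.235,0.423],"qd":[-0.082,0.003],"tcp":[-0.021,-0.051,0.407],"effort":[-1.008,-0.29]}
{"k":35,"\u03b8":[0.234,0.423],"qd":[-0.083,0.003],"tcp":[-0.02,-0.051,0.407],"effort":[-1.004,-0.291]}
{"k":36,"\u03b8":[0.234,0.423],"qd":[-0.084,0.004],"tcp":[-0.02,-0.051,0.407],"effort":[-1.001,-0.292]}
{"k":37,"\u03b8":[0.233,0.423],"qd":[-0.084,0.004],"tcp":[-0.02,-0.051,0.407],"effort":[-0.998,-0.292]}
{"k":38,"\u03b8":[0.232,0.423],"qd":[-0.084,0.004],"tcp":[-0.02,-0.051,0.407],"effort":[-0.995,-0.293]}
{"k":39,"\u03b8":[0.231,0.423],"qd":[-0.084,0.004],"tcp":[-0.019,-0.051,0.407],"effort":[-0.993,-0.293]}
{"k":40,"\u03b8":[0.23,0.423],"qd":[-0.083,0.004],"tcp":[-0.019,-0.051,0.407],"effort":[-0.991,-0.293]}
{"k":41,"\u03b8":[0.229,0.423],"qd":[-0.082,0.003],"tcp":[-0.019,-0.051,0.407],"effort":[-0.989,-0.294]}
{"k":42,"\u03b8":[0.229,0.423],"qd":[-0.081,0.003],"tcp":[-0.019,-0.051,0.407],"effort":[-0.987,-0.294]}
{"k":43,"\u03b8":[0.228,0.423],"qd":[-0.08,0.003],"tcp":[-0.019,-0.051,0.407],"effort":[-0.986,-0.294]}
{"k":44,"\u03b8":[0.227,0.423],"qd":[-0.078,0.003],"tcp":[-0.018,-0.051,0.407],"effort":[-0.984,-0.294]}
{"k":45,"\u03b8":[0.226,0.423],"qd":[-0.077,0.003],"tcp":[-0.018,-0.051,0.407],"effort":[-0.983,-0.295]}
{"k":46,"\u03b8":[0.225,0.423],"qd":[-0.075,0.003],"tcp":[-0.018,-0.051,0.407],"effort":[-0.982,-0.295]}
{"k":47,"\u03b8":[0.225,0.423],"qd":[-0.074,0.003],"tcp":[-0.018,-0.051,0.407],"effort":[-0.98,-0.295]}
{"k":48,"\u03b8":[0.224,0.423],"qd":[-0.072,0.003],"tcp":[-0.017,-0.051,0.407],"effort":[-0.979,-0.295]}
{"k":49,"\u03b8":[0.223,0.423],"qd":[-0.071,0.003],"tcp":[-0.017,-0.051,0.407]}


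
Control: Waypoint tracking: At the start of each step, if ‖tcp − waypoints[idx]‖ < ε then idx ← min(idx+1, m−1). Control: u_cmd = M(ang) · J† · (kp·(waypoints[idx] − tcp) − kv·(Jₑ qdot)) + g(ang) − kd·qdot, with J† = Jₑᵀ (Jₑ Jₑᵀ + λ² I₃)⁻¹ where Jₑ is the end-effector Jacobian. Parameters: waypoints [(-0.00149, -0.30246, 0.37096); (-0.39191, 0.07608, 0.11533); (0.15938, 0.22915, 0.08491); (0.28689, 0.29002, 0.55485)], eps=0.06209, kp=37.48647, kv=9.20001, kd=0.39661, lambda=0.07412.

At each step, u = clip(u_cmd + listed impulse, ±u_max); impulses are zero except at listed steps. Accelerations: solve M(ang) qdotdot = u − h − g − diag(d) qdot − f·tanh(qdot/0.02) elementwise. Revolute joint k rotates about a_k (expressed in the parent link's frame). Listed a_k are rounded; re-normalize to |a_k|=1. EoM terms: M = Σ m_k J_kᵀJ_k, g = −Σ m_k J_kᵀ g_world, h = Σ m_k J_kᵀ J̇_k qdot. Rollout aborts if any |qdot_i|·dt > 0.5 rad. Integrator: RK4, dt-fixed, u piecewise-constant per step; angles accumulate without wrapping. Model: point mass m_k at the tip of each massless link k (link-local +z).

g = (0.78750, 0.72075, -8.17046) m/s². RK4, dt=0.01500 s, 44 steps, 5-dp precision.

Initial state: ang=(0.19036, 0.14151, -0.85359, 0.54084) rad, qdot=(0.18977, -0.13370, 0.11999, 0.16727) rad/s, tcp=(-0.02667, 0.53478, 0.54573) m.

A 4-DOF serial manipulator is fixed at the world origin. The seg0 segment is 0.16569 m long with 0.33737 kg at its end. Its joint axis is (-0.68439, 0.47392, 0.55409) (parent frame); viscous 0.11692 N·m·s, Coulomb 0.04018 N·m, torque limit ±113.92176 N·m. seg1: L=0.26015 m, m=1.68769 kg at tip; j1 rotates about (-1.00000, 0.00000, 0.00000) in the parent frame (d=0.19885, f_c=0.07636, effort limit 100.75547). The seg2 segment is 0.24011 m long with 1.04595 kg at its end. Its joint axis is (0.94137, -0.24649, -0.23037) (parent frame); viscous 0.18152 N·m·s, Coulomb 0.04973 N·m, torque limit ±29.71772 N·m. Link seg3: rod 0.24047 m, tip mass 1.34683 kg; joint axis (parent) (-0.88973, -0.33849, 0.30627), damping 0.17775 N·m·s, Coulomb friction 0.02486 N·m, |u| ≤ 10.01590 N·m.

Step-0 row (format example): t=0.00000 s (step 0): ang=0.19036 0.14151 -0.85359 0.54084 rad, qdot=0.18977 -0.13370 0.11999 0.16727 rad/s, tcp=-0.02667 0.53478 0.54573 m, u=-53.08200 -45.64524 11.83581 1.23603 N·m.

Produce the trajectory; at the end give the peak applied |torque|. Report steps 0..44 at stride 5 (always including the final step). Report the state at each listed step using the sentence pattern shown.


t=0.07500 s (step 5): ang=0.00647 0.08695 -1.06337 0.55899 rad, qdot=-4.39259 -1.13489 -4.39580 0.38410 rad/s, tcp=-0.03870 0.47065 0.54460 m, u=-26.49636 -23.46008 8.14796 -0.31995 N·m.
t=0.15000 s (step 10): ang=-0.38928 -0.02549 -1.40509 0.55752 rad, qdot=-5.90724 -1.77788 -4.29416 -0.64653 rad/s, tcp=-0.07486 0.33093 0.54953 m, u=-8.30265 -6.05405 3.91163 -1.14001 N·m.
t=0.22500 s (step 15): ang=-0.85814 -0.15190 -1.67072 0.44319 rad, qdot=-6.49626 -1.37499 -2.73651 -2.42757 rad/s, tcp=-0.13562 0.17344 0.55697 m, u=6.28425 8.13385 -0.76398 -0.76442 N·m.
t=0.30000 s (step 20): ang=-1.34135 -0.20243 -1.82401 0.21106 rad, qdot=-6.21615 0.11409 -1.47859 -3.52151 rad/s, tcp=-0.21172 0.02657 0.54397 m, u=18.55288 18.59904 -5.20915 0.92081 N·m.
t=0.37500 s (step 25): ang=-1.76255 -0.14441 -1.91245 -0.04229 rad, qdot=-4.92967 1.32710 -0.97585 -3.01152 rad/s, tcp=-0.27703 -0.08062 0.49729 m, u=22.66676 21.34076 -6.24535 2.22719 N·m.
t=0.45000 s (step 30): ang=-2.07608 -0.02158 -1.98077 -0.22557 rad, qdot=-3.44211 1.85051 -0.88907 -1.90958 rad/s, tcp=-0.30164 -0.13719 0.44363 m, u=19.69082 17.82273 -3.81227 2.12772 N·m.
t=0.52500 s (step 35): ang=-2.28441 0.12458 -2.04452 -0.33726 rad, qdot=-2.15207 2.01544 -0.78615 -1.15937 rad/s, tcp=-0.28301 -0.16414 0.40625 m, u=14.89241 12.56830 -0.39590 1.32828 N·m.
t=0.60000 s (step 40): ang=-2.40643 0.27781 -2.09254 -0.40858 rad, qdot=-1.14693 2.05321 -0.46771 -0.80284 rad/s, tcp=-0.23854 -0.17987 0.38601 m, u=10.77486 7.95322 2.31368 0.51477 N·m.
t=0.66000 s (step 44): ang=-2.45678 0.39971 -2.11058 -0.45247 rad, qdot=-0.56211 1.99911 -0.13261 -0.68005 rad/s, tcp=-0.19658 -0.18940 0.37825 m.
max |u| (N·m): 53.08200


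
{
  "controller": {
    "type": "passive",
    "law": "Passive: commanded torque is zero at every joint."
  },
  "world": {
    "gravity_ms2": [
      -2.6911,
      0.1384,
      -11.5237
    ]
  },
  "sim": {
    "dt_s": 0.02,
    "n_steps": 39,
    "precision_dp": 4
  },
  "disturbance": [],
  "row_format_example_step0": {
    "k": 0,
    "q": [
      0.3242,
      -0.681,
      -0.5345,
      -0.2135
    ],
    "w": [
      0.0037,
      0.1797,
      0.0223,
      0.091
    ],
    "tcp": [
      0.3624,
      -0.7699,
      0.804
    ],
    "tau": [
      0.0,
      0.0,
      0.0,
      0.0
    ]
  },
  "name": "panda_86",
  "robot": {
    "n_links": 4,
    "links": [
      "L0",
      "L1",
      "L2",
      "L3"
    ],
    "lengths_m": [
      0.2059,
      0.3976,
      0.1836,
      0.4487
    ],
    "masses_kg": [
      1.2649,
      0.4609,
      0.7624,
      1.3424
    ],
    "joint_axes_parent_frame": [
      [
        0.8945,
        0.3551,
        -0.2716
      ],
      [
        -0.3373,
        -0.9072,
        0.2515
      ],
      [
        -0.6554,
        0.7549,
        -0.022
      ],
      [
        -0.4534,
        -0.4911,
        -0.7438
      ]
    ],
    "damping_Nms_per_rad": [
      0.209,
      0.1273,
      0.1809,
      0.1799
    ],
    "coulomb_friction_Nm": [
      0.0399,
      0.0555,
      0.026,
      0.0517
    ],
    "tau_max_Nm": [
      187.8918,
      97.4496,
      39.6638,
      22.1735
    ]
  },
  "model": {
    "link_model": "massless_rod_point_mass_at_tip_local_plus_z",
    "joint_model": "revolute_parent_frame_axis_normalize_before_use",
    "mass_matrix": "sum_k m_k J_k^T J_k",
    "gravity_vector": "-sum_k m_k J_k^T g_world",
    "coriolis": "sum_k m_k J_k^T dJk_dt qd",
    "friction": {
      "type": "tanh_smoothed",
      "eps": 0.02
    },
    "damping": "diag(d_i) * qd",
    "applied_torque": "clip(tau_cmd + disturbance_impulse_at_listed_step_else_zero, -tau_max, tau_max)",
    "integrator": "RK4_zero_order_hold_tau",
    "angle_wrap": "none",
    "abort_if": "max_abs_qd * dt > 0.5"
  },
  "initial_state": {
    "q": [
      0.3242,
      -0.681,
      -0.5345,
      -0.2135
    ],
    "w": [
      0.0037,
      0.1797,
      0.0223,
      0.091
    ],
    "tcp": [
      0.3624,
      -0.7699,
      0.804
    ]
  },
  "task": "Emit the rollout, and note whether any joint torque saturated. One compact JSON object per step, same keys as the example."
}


{"k":1,"q":[0.3229,-0.6825,-0.539,-0.2104],"w":[-0.1267,-0.3213,-0.4665,0.2156],"tcp":[0.36,-0.7695,0.8047],"tau":[0.0,0.0,0.0,0.0]}
{"k":2,"q":[0.3192,-0.6937,-0.553,-0.205],"w":[-0.2383,-0.7909,-0.9245,0.3138],"tcp":[0.3565,-0.7709,0.8015],"tau":[0.0,0.0,0.0,0.0]}
{"k":3,"q":[0.3135,-0.714,-0.5758,-0.198],"w":[-0.3305,-1.2367,-1.3497,0.3861],"tcp":[0.352,-0.7738,0.7946],"tau":[0.0,0.0,0.0,0.0]}
{"k":4,"q":[0.3062,-0.743,-0.6067,-0.1898],"w":[-0.4006,-1.6609,-1.7366,0.4305],"tcp":[0.3465,-0.7782,0.7839],"tau":[0.0,0.0,0.0,0.0]}
{"k":5,"q":[0.2977,-0.7803,-0.645,-0.181],"w":[-0.4459,-2.0652,-2.0806,0.444],"tcp":[0.3401,-0.7839,0.7692],"tau":[0.0,0.0,0.0,0.0]}
{"k":6,"q":[0.2885,-0.8255,-0.6896,-0.1722],"w":[-0.4641,-2.4509,-2.3769,0.4238],"tcp":[0.3326,-0.7908,0.7504],"tau":[0.0,0.0,0.0,0.0]}
{"k":7,"q":[0.2793,-0.8782,-0.7397,-0.1643],"w":[-0.4528,-2.819,-2.6212,0.3682],"tcp":[0.3242,-0.7986,0.7274],"tau":[0.0,0.0,0.0,0.0]}
{"k":8,"q":[0.2706,-0.9381,-0.7941,-0.1577],"w":[-0.4094,-3.1698,-2.8089,0.2784],"tcp":[0.3149,-0.8071,0.7002],"tau":[0.0,0.0,0.0,0.0]}
{"k":9,"q":[0.2631,-1.0049,-0.8516,-0.1533],"w":[-0.3308,-3.5023,-2.9353,0.16],"tcp":[0.3045,-0.8161,0.6687],"tau":[0.0,0.0,0.0,0.0]}
{"k":10,"q":[0.2576,-1.0781,-0.9111,-0.1515],"w":[-0.213,-3.8139,-2.9953,0.0249],"tcp":[0.2934,-0.8256,0.6327],"tau":[0.0,0.0,0.0,0.0]}
{"k":11,"q":[0.255,-1.1573,-0.971,-0.1519],"w":[-0.0423,-4.1022,-2.983,-0.0624],"tcp":[0.2813,-0.8352,0.5923],"tau":[0.0,0.0,0.0,0.0]}
{"k":12,"q":[0.2563,-1.2419,-1.0299,-0.1538],"w":[0.1814,-4.3547,-2.8983,-0.1196],"tcp":[0.2685,-0.8451,0.5475],"tau":[0.0,0.0,0.0,0.0]}
{"k":13,"q":[0.2627,-1.3311,-1.0864,-0.1563],"w":[0.4733,-4.5456,-2.7365,-0.1172],"tcp":[0.255,-0.855,0.4983],"tau":[0.0,0.0,0.0,0.0]}
{"k":14,"q":[0.2758,-1.4231,-1.1389,-0.1578],"w":[0.8541,-4.641,-2.4994,-0.0089],"tcp":[0.2409,-0.8651,0.4446],"tau":[0.0,0.0,0.0,0.0]}
{"k":15,"q":[0.2976,-1.5158,-1.1859,-0.156],"w":[1.3398,-4.5958,-2.1976,0.213],"tcp":[0.2261,-0.8752,0.3863],"tau":[0.0,0.0,0.0,0.0]}
{"k":16,"q":[0.3304,-1.6056,-1.2265,-0.1478],"w":[1.9727,-4.3515,-1.8527,0.6417],"tcp":[0.2108,-0.8854,0.3233],"tau":[0.0,0.0,0.0,0.0]}
{"k":17,"q":[0.3777,-1.6881,-1.26,-0.1288],"w":[2.7831,-3.8441,-1.5006,1.2993],"tcp":[0.195,-0.8954,0.2553],"tau":[0.0,0.0,0.0,0.0]}
{"k":18,"q":[0.443,-1.7573,-1.2867,-0.0946],"w":[3.7754,-3.0252,-1.1738,2.1482],"tcp":[0.1787,-0.9047,0.1819],"tau":[0.0,0.0,0.0,0.0]}
{"k":19,"q":[0.5296,-1.8069,-1.3071,-0.0422],"w":[4.9094,-1.8858,-0.8718,3.1005],"tcp":[0.1619,-0.9125,0.1029],"tau":[0.0,0.0,0.0,0.0]}
{"k":20,"q":[0.6397,-1.8308,-1.3213,0.0295],"w":[6.0968,-0.4643,-0.5361,4.0542],"tcp":[0.1446,-0.9179,0.0178],"tau":[0.0,0.0,0.0,0.0]}
{"k":21,"q":[0.773,-1.8243,-1.3276,0.1194],"w":[7.2129,1.1455,-0.0589,4.9205],"tcp":[0.1268,-0.9199,-0.0734],"tau":[0.0,0.0,0.0,0.0]}
{"k":22,"q":[0.9272,-1.7842,-1.3219,0.2255],"w":[8.1721,2.8737,0.6826,5.658],"tcp":[0.1082,-0.918,-0.1707],"tau":[0.0,0.0,0.0,0.0]}
{"k":23,"q":[1.0983,-1.7091,-1.2977,0.3441],"w":[8.9008,4.6308,1.8184,6.1426],"tcp":[0.0887,-0.9117,-0.274],"tau":[0.0,0.0,0.0,0.0]}
{"k":24,"q":[1.2815,-1.5993,-1.2456,0.4678],"w":[9.3699,6.3347,3.4909,6.1044],"tcp":[0.0681,-0.9011,-0.3828],"tau":[0.0,0.0,0.0,0.0]}
{"k":25,"q":[1.4718,-1.4563,-1.1533,0.5819],"w":[9.638,7.9636,5.8725,5.1028],"tcp":[0.0462,-0.8859,-0.4965],"tau":[0.0,0.0,0.0,0.0]}
{"k":26,"q":[1.6668,-1.2807,-1.0048,0.6619],"w":[9.8858,9.6188,9.1476,2.6004],"tcp":[0.0232,-0.8657,-0.6145],"tau":[0.0,0.0,0.0,0.0]}
{"k":27,"q":[1.869,-1.0695,-0.7807,0.6723],"w":[10.4009,11.5873,13.4253,-1.9512],"tcp":[-0.0003,-0.8395,-0.7353],"tau":[0.0,0.0,0.0,0.0]}
{"k":28,"q":[2.0868,-0.8117,-0.4621,0.5654],"w":[11.4942,14.3701,18.4801,-9.3042],"tcp":[-0.023,-0.8036,-0.8555],"tau":[0.0,0.0,0.0,0.0]}
{"k":29,"q":[2.3301,-0.4928,-0.0543,0.2819],"w":[12.5578,16.9624,21.0835,-18.62],"tcp":[-0.0421,-0.7455,-0.9623],"tau":[0.0,0.0,0.0,0.0]}
{"k":30,"q":[2.5638,-0.1868,0.3052,-0.0966],"w":[10.448,12.7516,14.045,-17.2775],"tcp":[-0.0598,-0.6494,-1.0237],"tau":[0.0,0.0,0.0,0.0]}
{"k":31,"q":[2.7506,0.0173,0.5216,-0.3826],"w":[8.4339,8.0043,8.2124,-11.5147],"tcp":[-0.0859,-0.5334,-1.0481],"tau":[0.0,0.0,0.0,0.0]}
{"k":32,"q":[2.9067,0.1442,0.6495,-0.5698],"w":[7.2535,4.8653,4.8033,-7.4928],"tcp":[-0.1192,-0.4134,-1.0594],"tau":[0.0,0.0,0.0,0.0]}
{"k":33,"q":[3.0422,0.2162,0.7182,-0.6911],"w":[6.3118,2.3929,2.1193,-4.806],"tcp":[-0.1576,-0.2932,-1.0666],"tau":[0.0,0.0,0.0,0.0]}
{"k":34,"q":[3.1591,0.2415,0.7354,-0.7663],"w":[5.3582,0.1711,-0.3776,-2.7584],"tcp":[-0.2001,-0.1736,-1.0723],"tau":[0.0,0.0,0.0,0.0]}
{"k":35,"q":[3.256,0.2239,0.7043,-0.8013],"w":[4.3159,-1.9193,-2.6971,-0.7002],"tcp":[-0.2461,-0.0549,-1.0772],"tau":[0.0,0.0,0.0,0.0]}
{"k":36,"q":[3.3308,0.1652,0.6291,-0.7914],"w":[3.1461,-3.9434,-4.7797,1.8055],"tcp":[-0.2955,0.0627,-1.0806],"tau":[0.0,0.0,0.0,0.0]}
{"k":37,"q":[3.3813,0.0662,0.5153,-0.7233],"w":[1.896,-5.9653,-6.5549,5.1385],"tcp":[-0.3482,0.1784,-1.0802],"tau":[0.0,0.0,0.0,0.0]}
{"k":38,"q":[3.4066,-0.0741,0.3676,-0.581],"w":[0.6496,-8.0785,-8.2257,9.1588],"tcp":[-0.4035,0.2902,-1.0714],"tau":[0.0,0.0,0.0,0.0]}
{"k":39,"q":[3.4091,-0.2561,0.1856,-0.3592],"w":[-0.297,-9.9963,-9.9292,12.7391],"tcp":[-0.4584,0.3933,-1.0464]}
{"summary": "any joint saturated: no"}
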